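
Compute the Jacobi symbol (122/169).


Compute (122/169) via quadratic reciprocity:
  pull out 2: (2/169) = +1  (since 169 mod 8 = 1)
  reciprocity: (61/169) -> +(169/61)
  reduce: (47/61)
  reciprocity: (47/61) -> +(61/47)
  reduce: (14/47)
  pull out 2: (2/47) = +1  (since 47 mod 8 = 7)
  reciprocity: (7/47) -> -(47/7)
  reduce: (5/7)
  reciprocity: (5/7) -> +(7/5)
  reduce: (2/5)
  pull out 2: (2/5) = -1  (since 5 mod 8 = 5)
  (1/5) = 1
Product of signs = 1

1


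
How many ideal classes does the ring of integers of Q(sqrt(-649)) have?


K = Q(sqrt(-649)). d mod 4 = 3, so D = disc(K) = 4d = -2596
h(K) equals the number of primitive reduced positive-definite forms (a, b, c) = a*x^2 + b*x*y + c*y^2 with b^2 - 4ac = D,
where reduced means |b| <= a <= c, with b >= 0 whenever |b| = a or a = c, and primitive means gcd(a, b, c) = 1.
Reduced forces 3a^2 <= |D| = 2596, so 1 <= a <= 29; b must have the parity of D, and c = (b^2 - D)/(4a) must be an integer >= a.
Enumerate a = 1..29, b in [-a, a]:
  a=1: (1, 0, 649)  [1]
  a=2: (2, 2, 325)  [1]
  a=3..4: none
  a=5: (5, -2, 130), (5, 2, 130)  [2]
  a=6: none
  a=7: (7, -6, 94), (7, 6, 94)  [2]
  a=8..9: none
  a=10: (10, -2, 65), (10, 2, 65)  [2]
  a=11: (11, 0, 59)  [1]
  a=12: none
  a=13: (13, -2, 50), (13, 2, 50)  [2]
  a=14: (14, -6, 47), (14, 6, 47)  [2]
  a=15..18: none
  a=19: (19, -8, 35), (19, 8, 35)  [2]
  a=20..21: none
  a=22: (22, 22, 35)  [1]
  a=23: (23, -16, 31), (23, 16, 31)  [2]
  a=24: none
  a=25: (25, -2, 26), (25, 2, 26)  [2]
  a=26..29: none
Total reduced forms: 1 + 1 + 2 + 2 + 2 + 1 + 2 + 2 + 2 + 1 + 2 + 2 = 20
h = 20

20


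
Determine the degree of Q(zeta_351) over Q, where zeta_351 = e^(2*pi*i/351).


The degree equals Euler's totient phi(351).
351 = 3^3 * 13
phi(351) = 216

216


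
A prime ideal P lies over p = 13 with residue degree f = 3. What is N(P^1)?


N(P^a) = p^(a*f)
= 13^(1*3)
= 13^3
= 2197

2197


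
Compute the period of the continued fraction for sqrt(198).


Run the CF algorithm for sqrt(198).
a_0 = floor(sqrt(198)) = 14; set m_0=0, q_0=1.
Recurrence: m' = q*a - m,  q' = (d - m'^2)/q,  a' = floor((a_0 + m')/q').
  step 1: m=14, q=2, a=14
  step 2: m=14, q=1, a=28
a_2 = 2*a_0 = 28, so the period closes here.
sqrt(198) = [14; 14, 28]
Period length = 2

2


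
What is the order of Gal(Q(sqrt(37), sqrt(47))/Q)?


The 2 square roots of distinct primes are multiplicatively independent over Q,
so [K:Q] = 2^2 and Gal(K/Q) is isomorphic to (Z/2Z)^2.
|Gal| = 2^2 = 4

4


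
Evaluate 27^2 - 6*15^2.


x^2 - d*y^2
= 27^2 - 6*15^2
= 729 - 1350
= -621

-621


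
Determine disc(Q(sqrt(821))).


For K = Q(sqrt(d)) with d squarefree: disc(K) = d if d = 1 mod 4, and disc(K) = 4d if d = 2 or 3 mod 4.
Here d = 821, and d mod 4 = 1.
d = 1 mod 4 (O_K = Z[(1+sqrt(d))/2]), so disc(K) = d = 821

821


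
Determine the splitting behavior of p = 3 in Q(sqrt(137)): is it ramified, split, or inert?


K = Q(sqrt(137)). Since d mod 4 = 1, disc(K) = 137.
Check p | disc: 137 mod 3 = 2.
p does not divide disc. Compute Legendre symbol (d/p):
2^((3-1)/2) mod 3 = -1
(d/p) = -1, so p is inert: (p) stays prime with e=1, f=2, g=1.
Therefore p is inert.

inert


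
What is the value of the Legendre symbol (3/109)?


p = 109 is prime, so compute (3/109) with the reciprocity algorithm (Jacobi-symbol steps: pull out 2s via (2/n), flip via reciprocity, reduce):
  reciprocity: (3/109) -> +(109/3)
  reduce: (1/3)
  (1/3) = 1
Product of signs = 1
(3/109) = 1

1


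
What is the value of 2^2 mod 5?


p = 5 is prime and the exponent is (p-1)/2 = 2, so by Euler's criterion 2^2 = (2/5) = +1 or -1 mod 5.
Compute by square-and-multiply:
  2 = 2 (binary 10)
  Repeated squaring mod 5: 2^1 = 2, 2^2 = 4
  2^2 = 4 mod 5
Result 4 = p - 1 = -1 mod 5: 2 is a quadratic non-residue mod 5. As a residue in [0, p-1] the value is 4.
2^2 mod 5 = 4

4


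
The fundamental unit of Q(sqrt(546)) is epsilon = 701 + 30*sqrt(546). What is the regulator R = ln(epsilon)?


epsilon = 701 + 30*sqrt(546)
= 1401.9993
R = ln(1401.9993)
= 7.2457

7.2457


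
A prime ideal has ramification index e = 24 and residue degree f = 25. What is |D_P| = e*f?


|D_P| = e * f
= 24 * 25
= 600

600


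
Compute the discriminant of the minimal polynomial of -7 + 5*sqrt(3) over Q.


The element -7 + 5*sqrt(3) has minimal polynomial:
x^2 + 14*x - 26
Discriminant = (14)^2 - 4*(-26)
= 196 + 104
= 300

300


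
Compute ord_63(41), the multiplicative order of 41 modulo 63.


We want ord_63(41), the smallest k >= 1 with 41^k = 1 mod 63.
n = 63 = 3^2 * 7, phi(63) = 36; the order divides phi(n).
Divisors of 36: 1, 2, 3, 4, 6, 9, 12, 18, 36
Repeated squaring mod 63: 41^1 = 41, 41^2 = 43, 41^4 = 22, 41^8 = 43, 41^16 = 22, 41^32 = 43
Test divisors in increasing order:
  k=1: 41^1 = 41 mod 63
  k=2: 41^2 = 43 mod 63
  k=3: 41^3 = 43 * 41 = 62 mod 63
  k=4: 41^4 = 22 mod 63
  k=6: 41^6 = 22 * 43 = 1 mod 63  <- first divisor giving 1
Order = 6

6


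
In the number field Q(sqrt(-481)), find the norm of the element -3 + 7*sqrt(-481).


N(a + b*sqrt(d)) = a^2 - d*b^2
= (-3)^2 - (-481)*(7)^2
= 9 + 23569
= 23578

23578


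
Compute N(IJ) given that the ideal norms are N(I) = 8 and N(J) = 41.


N(IJ) = N(I) * N(J)
= 8 * 41
= 328

328


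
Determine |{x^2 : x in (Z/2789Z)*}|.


For prime p, the number of non-zero quadratic residues is (p-1)/2.
= (2789-1)/2
= 1394

1394


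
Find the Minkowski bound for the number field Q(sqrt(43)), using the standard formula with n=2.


d = 43, d mod 4 = 3, so disc(K) = 4d = 172; |disc(K)| = 172
Real quadratic field, so n = 2, s = r2 = 0, r1 = 2
M = (n!/n^n) * (4/pi)^s * sqrt(|disc(K)|) = (2!/2^2) * (4/pi)^0 * sqrt(172)
= 0.5 * 1.000000 * 13.114877
= 6.5574

6.5574


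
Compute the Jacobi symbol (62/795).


Compute (62/795) via quadratic reciprocity:
  pull out 2: (2/795) = -1  (since 795 mod 8 = 3)
  reciprocity: (31/795) -> -(795/31)
  reduce: (20/31)
  pull out 2: (2/31) = +1  (since 31 mod 8 = 7)
  pull out 2: (2/31) = +1  (since 31 mod 8 = 7)
  reciprocity: (5/31) -> +(31/5)
  reduce: (1/5)
  (1/5) = 1
Product of signs = 1

1


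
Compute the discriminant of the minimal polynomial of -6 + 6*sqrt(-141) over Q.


The element -6 + 6*sqrt(-141) has minimal polynomial:
x^2 + 12*x + 5112
Discriminant = (12)^2 - 4*(5112)
= 144 - 20448
= -20304

-20304


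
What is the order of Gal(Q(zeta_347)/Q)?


|Gal(Q(zeta_347)/Q)| = phi(347)
= 346

346


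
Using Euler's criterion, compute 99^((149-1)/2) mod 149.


p = 149 is prime and the exponent is (p-1)/2 = 74, so by Euler's criterion 99^74 = (99/149) = +1 or -1 mod 149.
Compute by square-and-multiply:
  74 = 64 + 8 + 2 (binary 1001010)
  Repeated squaring mod 149: 99^1 = 99, 99^2 = 116, 99^4 = 46, 99^8 = 30, 99^16 = 6, 99^32 = 36, 99^64 = 104
  99^74 = 99^64 * 99^8 * 99^2 = 104 * 30 * 116 mod 149
    104 * 30 = 3120 = 140 mod 149
    140 * 116 = 16240 = 148 mod 149
  99^74 = 148 mod 149
Result 148 = p - 1 = -1 mod 149: 99 is a quadratic non-residue mod 149. As a residue in [0, p-1] the value is 148.
99^74 mod 149 = 148

148


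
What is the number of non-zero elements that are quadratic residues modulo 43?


For prime p, the number of non-zero quadratic residues is (p-1)/2.
= (43-1)/2
= 21

21


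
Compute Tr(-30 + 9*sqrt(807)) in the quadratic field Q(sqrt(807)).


Tr(a + b*sqrt(d)) = (a + b*sqrt(d)) + (a - b*sqrt(d)) = 2a
= 2 * (-30)
= -60

-60


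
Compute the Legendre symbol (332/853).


p = 853 is prime, so compute (332/853) with the reciprocity algorithm (Jacobi-symbol steps: pull out 2s via (2/n), flip via reciprocity, reduce):
  pull out 2: (2/853) = -1  (since 853 mod 8 = 5)
  pull out 2: (2/853) = -1  (since 853 mod 8 = 5)
  reciprocity: (83/853) -> +(853/83)
  reduce: (23/83)
  reciprocity: (23/83) -> -(83/23)
  reduce: (14/23)
  pull out 2: (2/23) = +1  (since 23 mod 8 = 7)
  reciprocity: (7/23) -> -(23/7)
  reduce: (2/7)
  pull out 2: (2/7) = +1  (since 7 mod 8 = 7)
  (1/7) = 1
Product of signs = 1
(332/853) = 1

1


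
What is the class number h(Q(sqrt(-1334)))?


K = Q(sqrt(-1334)). d mod 4 = 2, so D = disc(K) = 4d = -5336
h(K) equals the number of primitive reduced positive-definite forms (a, b, c) = a*x^2 + b*x*y + c*y^2 with b^2 - 4ac = D,
where reduced means |b| <= a <= c, with b >= 0 whenever |b| = a or a = c, and primitive means gcd(a, b, c) = 1.
Reduced forces 3a^2 <= |D| = 5336, so 1 <= a <= 42; b must have the parity of D, and c = (b^2 - D)/(4a) must be an integer >= a.
Enumerate a = 1..42, b in [-a, a]:
  a=1: (1, 0, 1334)  [1]
  a=2: (2, 0, 667)  [1]
  a=3: (3, -2, 445), (3, 2, 445)  [2]
  a=4: none
  a=5: (5, -2, 267), (5, 2, 267)  [2]
  a=6: (6, -4, 223), (6, 4, 223)  [2]
  a=7..8: none
  a=9: (9, -8, 150), (9, 8, 150)  [2]
  a=10: (10, -8, 135), (10, 8, 135)  [2]
  a=11..14: none
  a=15: (15, -8, 90), (15, -2, 89), (15, 2, 89), (15, 8, 90)  [4]
  a=16: none
  a=17: (17, -6, 79), (17, 6, 79)  [2]
  a=18: (18, -8, 75), (18, 8, 75)  [2]
  a=19..22: none
  a=23: (23, 0, 58)  [1]
  a=24: none
  a=25: (25, -8, 54), (25, 8, 54)  [2]
  a=26: none
  a=27: (27, -8, 50), (27, 8, 50)  [2]
  a=28: none
  a=29: (29, 0, 46)  [1]
  a=30: (30, -28, 51), (30, -8, 45), (30, 8, 45), (30, 28, 51)  [4]
  a=31..33: none
  a=34: (34, -28, 45), (34, 28, 45)  [2]
  a=35..42: none
Total reduced forms: 1 + 1 + 2 + 2 + 2 + 2 + 2 + 4 + 2 + 2 + 1 + 2 + 2 + 1 + 4 + 2 = 32
h = 32

32


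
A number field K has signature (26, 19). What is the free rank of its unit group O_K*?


By Dirichlet's unit theorem:
rank = r1 + r2 - 1
= 26 + 19 - 1
= 44

44


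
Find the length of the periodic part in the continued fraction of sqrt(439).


Run the CF algorithm for sqrt(439).
a_0 = floor(sqrt(439)) = 20; set m_0=0, q_0=1.
Recurrence: m' = q*a - m,  q' = (d - m'^2)/q,  a' = floor((a_0 + m')/q').
  step 1: m=20, q=39, a=1
  step 2: m=19, q=2, a=19
  step 3: m=19, q=39, a=1
  step 4: m=20, q=1, a=40
a_4 = 2*a_0 = 40, so the period closes here.
sqrt(439) = [20; 1, 19, 1, 40]
Period length = 4

4


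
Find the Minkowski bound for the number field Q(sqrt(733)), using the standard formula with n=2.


d = 733, d mod 4 = 1, so disc(K) = d = 733; |disc(K)| = 733
Real quadratic field, so n = 2, s = r2 = 0, r1 = 2
M = (n!/n^n) * (4/pi)^s * sqrt(|disc(K)|) = (2!/2^2) * (4/pi)^0 * sqrt(733)
= 0.5 * 1.000000 * 27.073973
= 13.5370

13.5370


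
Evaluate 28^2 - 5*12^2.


x^2 - d*y^2
= 28^2 - 5*12^2
= 784 - 720
= 64

64


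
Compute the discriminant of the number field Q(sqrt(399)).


For K = Q(sqrt(d)) with d squarefree: disc(K) = d if d = 1 mod 4, and disc(K) = 4d if d = 2 or 3 mod 4.
Here d = 399, and d mod 4 = 3.
d = 3 mod 4, not 1 (O_K = Z[sqrt(d)]), so disc(K) = 4d = 4 * (399) = 1596

1596


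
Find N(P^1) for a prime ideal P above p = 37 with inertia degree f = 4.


N(P^a) = p^(a*f)
= 37^(1*4)
= 37^4
= 1874161

1874161


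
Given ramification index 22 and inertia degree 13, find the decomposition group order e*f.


|D_P| = e * f
= 22 * 13
= 286

286


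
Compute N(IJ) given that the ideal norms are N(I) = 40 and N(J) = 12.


N(IJ) = N(I) * N(J)
= 40 * 12
= 480

480


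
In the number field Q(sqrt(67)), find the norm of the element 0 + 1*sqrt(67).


N(a + b*sqrt(d)) = a^2 - d*b^2
= (0)^2 - (67)*(1)^2
= 0 - 67
= -67

-67


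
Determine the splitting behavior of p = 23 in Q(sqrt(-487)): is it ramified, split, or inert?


K = Q(sqrt(-487)). Since d mod 4 = 1, disc(K) = -487.
Check p | disc: -487 mod 23 = 19.
p does not divide disc. Compute Legendre symbol (d/p):
19^((23-1)/2) mod 23 = -1
(d/p) = -1, so p is inert: (p) stays prime with e=1, f=2, g=1.
Therefore p is inert.

inert


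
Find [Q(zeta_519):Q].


The degree equals Euler's totient phi(519).
519 = 3 * 173
phi(519) = 344

344


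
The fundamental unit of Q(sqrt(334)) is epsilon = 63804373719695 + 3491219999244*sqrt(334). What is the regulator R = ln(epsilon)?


epsilon = 63804373719695 + 3491219999244*sqrt(334)
= 1.2761e+14
R = ln(1.2761e+14)
= 32.4800

32.4800


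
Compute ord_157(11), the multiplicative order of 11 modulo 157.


We want ord_157(11), the smallest k >= 1 with 11^k = 1 mod 157.
n = 157 = 157, phi(157) = 156; the order divides phi(n).
Divisors of 156: 1, 2, 3, 4, 6, 12, 13, 26, 39, 52, 78, 156
Repeated squaring mod 157: 11^1 = 11, 11^2 = 121, 11^4 = 40, 11^8 = 30, 11^16 = 115, 11^32 = 37, 11^64 = 113, 11^128 = 52
Test divisors in increasing order:
  k=1: 11^1 = 11 mod 157
  k=2: 11^2 = 121 mod 157
  k=3: 11^3 = 121 * 11 = 75 mod 157
  k=4: 11^4 = 40 mod 157
  k=6: 11^6 = 40 * 121 = 130 mod 157
  k=12: 11^12 = 30 * 40 = 101 mod 157
  k=13: 11^13 = 30 * 40 * 11 = 12 mod 157
  k=26: 11^26 = 115 * 30 * 121 = 144 mod 157
  k=39: 11^39 = 37 * 40 * 121 * 11 = 1 mod 157  <- first divisor giving 1
Order = 39

39


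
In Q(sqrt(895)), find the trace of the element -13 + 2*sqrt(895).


Tr(a + b*sqrt(d)) = (a + b*sqrt(d)) + (a - b*sqrt(d)) = 2a
= 2 * (-13)
= -26

-26


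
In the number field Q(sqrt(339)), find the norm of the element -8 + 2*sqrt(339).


N(a + b*sqrt(d)) = a^2 - d*b^2
= (-8)^2 - (339)*(2)^2
= 64 - 1356
= -1292

-1292


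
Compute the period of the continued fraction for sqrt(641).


Run the CF algorithm for sqrt(641).
a_0 = floor(sqrt(641)) = 25; set m_0=0, q_0=1.
Recurrence: m' = q*a - m,  q' = (d - m'^2)/q,  a' = floor((a_0 + m')/q').
  step 1: m=25, q=16, a=3
  step 2: m=23, q=7, a=6
  step 3: m=19, q=40, a=1
  step 4: m=21, q=5, a=9
  step 5: m=24, q=13, a=3
  step 6: m=15, q=32, a=1
  step 7: m=17, q=11, a=3
  step 8: m=16, q=35, a=1
  step 9: m=19, q=8, a=5
  step 10: m=21, q=25, a=1
  step 11: m=4, q=25, a=1
  step 12: m=21, q=8, a=5
  step 13: m=19, q=35, a=1
  step 14: m=16, q=11, a=3
  step 15: m=17, q=32, a=1
  step 16: m=15, q=13, a=3
  step 17: m=24, q=5, a=9
  step 18: m=21, q=40, a=1
  step 19: m=19, q=7, a=6
  step 20: m=23, q=16, a=3
  step 21: m=25, q=1, a=50
a_21 = 2*a_0 = 50, so the period closes here.
sqrt(641) = [25; 3, 6, 1, 9, 3, 1, 3, 1, 5, 1, 1, 5, 1, 3, 1, 3, 9, 1, 6, 3, 50]
Period length = 21

21


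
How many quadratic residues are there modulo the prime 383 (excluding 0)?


For prime p, the number of non-zero quadratic residues is (p-1)/2.
= (383-1)/2
= 191

191


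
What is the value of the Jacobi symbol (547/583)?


Compute (547/583) via quadratic reciprocity:
  reciprocity: (547/583) -> -(583/547)
  reduce: (36/547)
  pull out 2: (2/547) = -1  (since 547 mod 8 = 3)
  pull out 2: (2/547) = -1  (since 547 mod 8 = 3)
  reciprocity: (9/547) -> +(547/9)
  reduce: (7/9)
  reciprocity: (7/9) -> +(9/7)
  reduce: (2/7)
  pull out 2: (2/7) = +1  (since 7 mod 8 = 7)
  (1/7) = 1
Product of signs = -1

-1


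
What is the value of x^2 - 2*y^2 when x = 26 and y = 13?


x^2 - d*y^2
= 26^2 - 2*13^2
= 676 - 338
= 338

338


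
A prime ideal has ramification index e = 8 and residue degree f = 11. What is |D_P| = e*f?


|D_P| = e * f
= 8 * 11
= 88

88


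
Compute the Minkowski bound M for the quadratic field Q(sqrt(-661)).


d = -661, d mod 4 = 3, so disc(K) = 4d = -2644; |disc(K)| = 2644
Imaginary quadratic field, so n = 2, s = r2 = 1, r1 = 0
M = (n!/n^n) * (4/pi)^s * sqrt(|disc(K)|) = (2!/2^2) * (4/pi)^1 * sqrt(2644)
= 0.5 * 1.273240 * 51.419841
= 32.7349

32.7349


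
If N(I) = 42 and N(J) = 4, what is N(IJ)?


N(IJ) = N(I) * N(J)
= 42 * 4
= 168

168


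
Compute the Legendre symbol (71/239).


p = 239 is prime, so compute (71/239) with the reciprocity algorithm (Jacobi-symbol steps: pull out 2s via (2/n), flip via reciprocity, reduce):
  reciprocity: (71/239) -> -(239/71)
  reduce: (26/71)
  pull out 2: (2/71) = +1  (since 71 mod 8 = 7)
  reciprocity: (13/71) -> +(71/13)
  reduce: (6/13)
  pull out 2: (2/13) = -1  (since 13 mod 8 = 5)
  reciprocity: (3/13) -> +(13/3)
  reduce: (1/3)
  (1/3) = 1
Product of signs = 1
(71/239) = 1

1


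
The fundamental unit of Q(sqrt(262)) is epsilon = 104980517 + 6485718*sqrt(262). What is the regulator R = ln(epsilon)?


epsilon = 104980517 + 6485718*sqrt(262)
= 2.0996e+08
R = ln(2.0996e+08)
= 19.1624

19.1624


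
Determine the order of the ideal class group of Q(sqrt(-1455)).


K = Q(sqrt(-1455)). d mod 4 = 1, so D = disc(K) = d = -1455
h(K) equals the number of primitive reduced positive-definite forms (a, b, c) = a*x^2 + b*x*y + c*y^2 with b^2 - 4ac = D,
where reduced means |b| <= a <= c, with b >= 0 whenever |b| = a or a = c, and primitive means gcd(a, b, c) = 1.
Reduced forces 3a^2 <= |D| = 1455, so 1 <= a <= 22; b must have the parity of D, and c = (b^2 - D)/(4a) must be an integer >= a.
Enumerate a = 1..22, b in [-a, a]:
  a=1: (1, 1, 364)  [1]
  a=2: (2, -1, 182), (2, 1, 182)  [2]
  a=3: (3, 3, 122)  [1]
  a=4: (4, -1, 91), (4, 1, 91)  [2]
  a=5: (5, 5, 74)  [1]
  a=6: (6, -3, 61), (6, 3, 61)  [2]
  a=7: (7, -1, 52), (7, 1, 52)  [2]
  a=8: (8, -7, 47), (8, 7, 47)  [2]
  a=9: none
  a=10: (10, -5, 37), (10, 5, 37)  [2]
  a=11: none
  a=12: (12, -9, 32), (12, 9, 32)  [2]
  a=13: (13, -1, 28), (13, 1, 28)  [2]
  a=14: (14, -13, 29), (14, -1, 26), (14, 1, 26), (14, 13, 29)  [4]
  a=15: (15, 15, 28)  [1]
  a=16: (16, -9, 24), (16, 9, 24)  [2]
  a=17..19: none
  a=20: (20, -15, 21), (20, 15, 21)  [2]
  a=21..22: none
Total reduced forms: 1 + 2 + 1 + 2 + 1 + 2 + 2 + 2 + 2 + 2 + 2 + 4 + 1 + 2 + 2 = 28
h = 28

28


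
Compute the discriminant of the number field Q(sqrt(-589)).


For K = Q(sqrt(d)) with d squarefree: disc(K) = d if d = 1 mod 4, and disc(K) = 4d if d = 2 or 3 mod 4.
Here d = -589, and d mod 4 = 3.
d = 3 mod 4, not 1 (O_K = Z[sqrt(d)]), so disc(K) = 4d = 4 * (-589) = -2356

-2356


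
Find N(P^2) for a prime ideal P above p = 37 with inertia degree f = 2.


N(P^a) = p^(a*f)
= 37^(2*2)
= 37^4
= 1874161

1874161


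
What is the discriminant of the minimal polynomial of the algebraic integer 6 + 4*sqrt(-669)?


The element 6 + 4*sqrt(-669) has minimal polynomial:
x^2 - 12*x + 10740
Discriminant = (-12)^2 - 4*(10740)
= 144 - 42960
= -42816

-42816


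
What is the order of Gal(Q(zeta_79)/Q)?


|Gal(Q(zeta_79)/Q)| = phi(79)
= 78

78


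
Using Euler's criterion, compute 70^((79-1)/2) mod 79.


p = 79 is prime and the exponent is (p-1)/2 = 39, so by Euler's criterion 70^39 = (70/79) = +1 or -1 mod 79.
Compute by square-and-multiply:
  39 = 32 + 4 + 2 + 1 (binary 100111)
  Repeated squaring mod 79: 70^1 = 70, 70^2 = 2, 70^4 = 4, 70^8 = 16, 70^16 = 19, 70^32 = 45
  70^39 = 70^32 * 70^4 * 70^2 * 70^1 = 45 * 4 * 2 * 70 mod 79
    45 * 4 = 180 = 22 mod 79
    22 * 2 = 44 = 44 mod 79
    44 * 70 = 3080 = 78 mod 79
  70^39 = 78 mod 79
Result 78 = p - 1 = -1 mod 79: 70 is a quadratic non-residue mod 79. As a residue in [0, p-1] the value is 78.
70^39 mod 79 = 78

78


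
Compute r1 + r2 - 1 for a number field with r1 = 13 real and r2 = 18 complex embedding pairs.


By Dirichlet's unit theorem:
rank = r1 + r2 - 1
= 13 + 18 - 1
= 30

30


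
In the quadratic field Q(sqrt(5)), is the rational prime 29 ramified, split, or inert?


K = Q(sqrt(5)). Since d mod 4 = 1, disc(K) = 5.
Check p | disc: 5 mod 29 = 5.
p does not divide disc. Compute Legendre symbol (d/p):
5^((29-1)/2) mod 29 = 1
(d/p) = 1, so p splits: (p) = P*P' with e=1, f=1, g=2.
Therefore p is split.

split


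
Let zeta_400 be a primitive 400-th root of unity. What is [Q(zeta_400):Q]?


The degree equals Euler's totient phi(400).
400 = 2^4 * 5^2
phi(400) = 160

160


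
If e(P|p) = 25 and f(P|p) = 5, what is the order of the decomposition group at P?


|D_P| = e * f
= 25 * 5
= 125

125


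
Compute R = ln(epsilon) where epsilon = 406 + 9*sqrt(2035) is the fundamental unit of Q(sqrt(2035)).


epsilon = 406 + 9*sqrt(2035)
= 811.9988
R = ln(811.9988)
= 6.6995

6.6995


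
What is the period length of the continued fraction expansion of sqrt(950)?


Run the CF algorithm for sqrt(950).
a_0 = floor(sqrt(950)) = 30; set m_0=0, q_0=1.
Recurrence: m' = q*a - m,  q' = (d - m'^2)/q,  a' = floor((a_0 + m')/q').
  step 1: m=30, q=50, a=1
  step 2: m=20, q=11, a=4
  step 3: m=24, q=34, a=1
  step 4: m=10, q=25, a=1
  step 5: m=15, q=29, a=1
  step 6: m=14, q=26, a=1
  step 7: m=12, q=31, a=1
  step 8: m=19, q=19, a=2
  step 9: m=19, q=31, a=1
  step 10: m=12, q=26, a=1
  step 11: m=14, q=29, a=1
  step 12: m=15, q=25, a=1
  step 13: m=10, q=34, a=1
  step 14: m=24, q=11, a=4
  step 15: m=20, q=50, a=1
  step 16: m=30, q=1, a=60
a_16 = 2*a_0 = 60, so the period closes here.
sqrt(950) = [30; 1, 4, 1, 1, 1, 1, 1, 2, 1, 1, 1, 1, 1, 4, 1, 60]
Period length = 16

16


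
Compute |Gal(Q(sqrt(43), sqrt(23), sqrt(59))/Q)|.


The 3 square roots of distinct primes are multiplicatively independent over Q,
so [K:Q] = 2^3 and Gal(K/Q) is isomorphic to (Z/2Z)^3.
|Gal| = 2^3 = 8

8


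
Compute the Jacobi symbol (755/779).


Compute (755/779) via quadratic reciprocity:
  reciprocity: (755/779) -> -(779/755)
  reduce: (24/755)
  pull out 2: (2/755) = -1  (since 755 mod 8 = 3)
  pull out 2: (2/755) = -1  (since 755 mod 8 = 3)
  pull out 2: (2/755) = -1  (since 755 mod 8 = 3)
  reciprocity: (3/755) -> -(755/3)
  reduce: (2/3)
  pull out 2: (2/3) = -1  (since 3 mod 8 = 3)
  (1/3) = 1
Product of signs = 1

1


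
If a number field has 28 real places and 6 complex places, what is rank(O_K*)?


By Dirichlet's unit theorem:
rank = r1 + r2 - 1
= 28 + 6 - 1
= 33

33


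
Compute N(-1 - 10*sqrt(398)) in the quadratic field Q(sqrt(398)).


N(a + b*sqrt(d)) = a^2 - d*b^2
= (-1)^2 - (398)*(-10)^2
= 1 - 39800
= -39799

-39799


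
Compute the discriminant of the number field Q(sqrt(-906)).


For K = Q(sqrt(d)) with d squarefree: disc(K) = d if d = 1 mod 4, and disc(K) = 4d if d = 2 or 3 mod 4.
Here d = -906, and d mod 4 = 2.
d = 2 mod 4, not 1 (O_K = Z[sqrt(d)]), so disc(K) = 4d = 4 * (-906) = -3624

-3624


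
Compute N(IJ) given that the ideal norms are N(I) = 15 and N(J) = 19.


N(IJ) = N(I) * N(J)
= 15 * 19
= 285

285


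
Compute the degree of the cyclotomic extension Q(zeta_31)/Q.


The degree equals Euler's totient phi(31).
31 = 31
phi(31) = 30

30


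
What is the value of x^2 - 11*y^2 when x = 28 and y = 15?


x^2 - d*y^2
= 28^2 - 11*15^2
= 784 - 2475
= -1691

-1691


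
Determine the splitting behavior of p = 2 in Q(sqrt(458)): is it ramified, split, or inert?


K = Q(sqrt(458)). Since d mod 4 = 2, disc(K) = 1832.
Check p | disc: 1832 mod 2 = 0.
p divides disc, so p ramifies: (p) = P^2 with e=2, f=1, g=1.
Therefore p is ramified.

ramified


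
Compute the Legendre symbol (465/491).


p = 491 is prime, so compute (465/491) with the reciprocity algorithm (Jacobi-symbol steps: pull out 2s via (2/n), flip via reciprocity, reduce):
  reciprocity: (465/491) -> +(491/465)
  reduce: (26/465)
  pull out 2: (2/465) = +1  (since 465 mod 8 = 1)
  reciprocity: (13/465) -> +(465/13)
  reduce: (10/13)
  pull out 2: (2/13) = -1  (since 13 mod 8 = 5)
  reciprocity: (5/13) -> +(13/5)
  reduce: (3/5)
  reciprocity: (3/5) -> +(5/3)
  reduce: (2/3)
  pull out 2: (2/3) = -1  (since 3 mod 8 = 3)
  (1/3) = 1
Product of signs = 1
(465/491) = 1

1


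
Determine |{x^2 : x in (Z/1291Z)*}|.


For prime p, the number of non-zero quadratic residues is (p-1)/2.
= (1291-1)/2
= 645

645


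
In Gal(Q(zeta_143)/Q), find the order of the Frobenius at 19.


The Frobenius at p in Gal(Q(zeta_n)/Q) = (Z/nZ)* is the class of p, so its order is ord_143(19), the smallest k >= 1 with 19^k = 1 mod 143.
n = 143 = 11 * 13, phi(143) = 120; the order divides phi(n).
Divisors of 120: 1, 2, 3, 4, 5, 6, 8, 10, 12, 15, 20, 24, 30, 40, 60, 120
Repeated squaring mod 143: 19^1 = 19, 19^2 = 75, 19^4 = 48, 19^8 = 16, 19^16 = 113, 19^32 = 42, 19^64 = 48
Test divisors in increasing order:
  k=1: 19^1 = 19 mod 143
  k=2: 19^2 = 75 mod 143
  k=3: 19^3 = 75 * 19 = 138 mod 143
  k=4: 19^4 = 48 mod 143
  k=5: 19^5 = 48 * 19 = 54 mod 143
  k=6: 19^6 = 48 * 75 = 25 mod 143
  k=8: 19^8 = 16 mod 143
  k=10: 19^10 = 16 * 75 = 56 mod 143
  k=12: 19^12 = 16 * 48 = 53 mod 143
  k=15: 19^15 = 16 * 48 * 75 * 19 = 21 mod 143
  k=20: 19^20 = 113 * 48 = 133 mod 143
  k=24: 19^24 = 113 * 16 = 92 mod 143
  k=30: 19^30 = 113 * 16 * 48 * 75 = 12 mod 143
  k=40: 19^40 = 42 * 16 = 100 mod 143
  k=60: 19^60 = 42 * 113 * 16 * 48 = 1 mod 143  <- first divisor giving 1
Order = 60

60


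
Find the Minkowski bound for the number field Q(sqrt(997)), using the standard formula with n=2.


d = 997, d mod 4 = 1, so disc(K) = d = 997; |disc(K)| = 997
Real quadratic field, so n = 2, s = r2 = 0, r1 = 2
M = (n!/n^n) * (4/pi)^s * sqrt(|disc(K)|) = (2!/2^2) * (4/pi)^0 * sqrt(997)
= 0.5 * 1.000000 * 31.575307
= 15.7877

15.7877


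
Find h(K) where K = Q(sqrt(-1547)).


K = Q(sqrt(-1547)). d mod 4 = 1, so D = disc(K) = d = -1547
h(K) equals the number of primitive reduced positive-definite forms (a, b, c) = a*x^2 + b*x*y + c*y^2 with b^2 - 4ac = D,
where reduced means |b| <= a <= c, with b >= 0 whenever |b| = a or a = c, and primitive means gcd(a, b, c) = 1.
Reduced forces 3a^2 <= |D| = 1547, so 1 <= a <= 22; b must have the parity of D, and c = (b^2 - D)/(4a) must be an integer >= a.
Enumerate a = 1..22, b in [-a, a]:
  a=1: (1, 1, 387)  [1]
  a=2: none
  a=3: (3, -1, 129), (3, 1, 129)  [2]
  a=4..6: none
  a=7: (7, 7, 57)  [1]
  a=8: none
  a=9: (9, -1, 43), (9, 1, 43)  [2]
  a=10: none
  a=11: (11, -9, 37), (11, 9, 37)  [2]
  a=12: none
  a=13: (13, 13, 33)  [1]
  a=14..16: none
  a=17: (17, 17, 27)  [1]
  a=18: none
  a=19: (19, -7, 21), (19, 7, 21)  [2]
  a=20..22: none
Total reduced forms: 1 + 2 + 1 + 2 + 2 + 1 + 1 + 2 = 12
h = 12

12


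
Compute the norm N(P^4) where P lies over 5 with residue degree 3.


N(P^a) = p^(a*f)
= 5^(4*3)
= 5^12
= 244140625

244140625


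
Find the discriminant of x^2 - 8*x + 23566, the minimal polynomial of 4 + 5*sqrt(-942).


The element 4 + 5*sqrt(-942) has minimal polynomial:
x^2 - 8*x + 23566
Discriminant = (-8)^2 - 4*(23566)
= 64 - 94264
= -94200

-94200


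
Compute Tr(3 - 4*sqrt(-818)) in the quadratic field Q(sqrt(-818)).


Tr(a + b*sqrt(d)) = (a + b*sqrt(d)) + (a - b*sqrt(d)) = 2a
= 2 * (3)
= 6

6


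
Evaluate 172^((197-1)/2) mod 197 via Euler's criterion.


p = 197 is prime and the exponent is (p-1)/2 = 98, so by Euler's criterion 172^98 = (172/197) = +1 or -1 mod 197.
Compute by square-and-multiply:
  98 = 64 + 32 + 2 (binary 1100010)
  Repeated squaring mod 197: 172^1 = 172, 172^2 = 34, 172^4 = 171, 172^8 = 85, 172^16 = 133, 172^32 = 156, 172^64 = 105
  172^98 = 172^64 * 172^32 * 172^2 = 105 * 156 * 34 mod 197
    105 * 156 = 16380 = 29 mod 197
    29 * 34 = 986 = 1 mod 197
  172^98 = 1 mod 197
Result 1: 172 is a quadratic residue mod 197.
172^98 mod 197 = 1

1


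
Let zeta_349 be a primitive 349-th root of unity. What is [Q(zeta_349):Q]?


The degree equals Euler's totient phi(349).
349 = 349
phi(349) = 348

348


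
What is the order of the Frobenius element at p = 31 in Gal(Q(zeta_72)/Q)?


The Frobenius at p in Gal(Q(zeta_n)/Q) = (Z/nZ)* is the class of p, so its order is ord_72(31), the smallest k >= 1 with 31^k = 1 mod 72.
n = 72 = 2^3 * 3^2, phi(72) = 24; the order divides phi(n).
Divisors of 24: 1, 2, 3, 4, 6, 8, 12, 24
Repeated squaring mod 72: 31^1 = 31, 31^2 = 25, 31^4 = 49, 31^8 = 25, 31^16 = 49
Test divisors in increasing order:
  k=1: 31^1 = 31 mod 72
  k=2: 31^2 = 25 mod 72
  k=3: 31^3 = 25 * 31 = 55 mod 72
  k=4: 31^4 = 49 mod 72
  k=6: 31^6 = 49 * 25 = 1 mod 72  <- first divisor giving 1
Order = 6

6


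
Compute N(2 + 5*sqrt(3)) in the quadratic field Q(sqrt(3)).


N(a + b*sqrt(d)) = a^2 - d*b^2
= (2)^2 - (3)*(5)^2
= 4 - 75
= -71

-71


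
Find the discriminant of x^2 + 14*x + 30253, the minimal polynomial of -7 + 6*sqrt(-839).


The element -7 + 6*sqrt(-839) has minimal polynomial:
x^2 + 14*x + 30253
Discriminant = (14)^2 - 4*(30253)
= 196 - 121012
= -120816

-120816


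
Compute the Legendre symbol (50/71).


p = 71 is prime, so compute (50/71) with the reciprocity algorithm (Jacobi-symbol steps: pull out 2s via (2/n), flip via reciprocity, reduce):
  pull out 2: (2/71) = +1  (since 71 mod 8 = 7)
  reciprocity: (25/71) -> +(71/25)
  reduce: (21/25)
  reciprocity: (21/25) -> +(25/21)
  reduce: (4/21)
  pull out 2: (2/21) = -1  (since 21 mod 8 = 5)
  pull out 2: (2/21) = -1  (since 21 mod 8 = 5)
  (1/21) = 1
Product of signs = 1
(50/71) = 1

1


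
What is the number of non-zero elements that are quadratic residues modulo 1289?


For prime p, the number of non-zero quadratic residues is (p-1)/2.
= (1289-1)/2
= 644

644


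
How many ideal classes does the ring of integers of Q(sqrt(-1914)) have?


K = Q(sqrt(-1914)). d mod 4 = 2, so D = disc(K) = 4d = -7656
h(K) equals the number of primitive reduced positive-definite forms (a, b, c) = a*x^2 + b*x*y + c*y^2 with b^2 - 4ac = D,
where reduced means |b| <= a <= c, with b >= 0 whenever |b| = a or a = c, and primitive means gcd(a, b, c) = 1.
Reduced forces 3a^2 <= |D| = 7656, so 1 <= a <= 50; b must have the parity of D, and c = (b^2 - D)/(4a) must be an integer >= a.
Enumerate a = 1..50, b in [-a, a]:
  a=1: (1, 0, 1914)  [1]
  a=2: (2, 0, 957)  [1]
  a=3: (3, 0, 638)  [1]
  a=4: none
  a=5: (5, -2, 383), (5, 2, 383)  [2]
  a=6: (6, 0, 319)  [1]
  a=7: (7, -4, 274), (7, 4, 274)  [2]
  a=8..9: none
  a=10: (10, -8, 193), (10, 8, 193)  [2]
  a=11: (11, 0, 174)  [1]
  a=12: none
  a=13: (13, -12, 150), (13, 12, 150)  [2]
  a=14: (14, -4, 137), (14, 4, 137)  [2]
  a=15: (15, -12, 130), (15, 12, 130)  [2]
  a=16..18: none
  a=19: (19, -18, 105), (19, 18, 105)  [2]
  a=20: none
  a=21: (21, -18, 95), (21, 18, 95)  [2]
  a=22: (22, 0, 87)  [1]
  a=23: (23, -16, 86), (23, 16, 86)  [2]
  a=24: none
  a=25: (25, -12, 78), (25, 12, 78)  [2]
  a=26: (26, -12, 75), (26, 12, 75)  [2]
  a=27..28: none
  a=29: (29, 0, 66)  [1]
  a=30: (30, -12, 65), (30, 12, 65)  [2]
  a=31: (31, -30, 69), (31, 30, 69)  [2]
  a=32: none
  a=33: (33, 0, 58)  [1]
  a=34: none
  a=35: (35, -32, 62), (35, -18, 57), (35, 18, 57), (35, 32, 62)  [4]
  a=36: none
  a=37: (37, -22, 55), (37, 22, 55)  [2]
  a=38: (38, -20, 53), (38, 20, 53)  [2]
  a=39: (39, -12, 50), (39, 12, 50)  [2]
  a=40..41: none
  a=42: (42, -24, 49), (42, 24, 49)  [2]
  a=43: (43, -16, 46), (43, 16, 46)  [2]
  a=44..50: none
Total reduced forms: 1 + 1 + 1 + 2 + 1 + 2 + 2 + 1 + 2 + 2 + 2 + 2 + 2 + 1 + 2 + 2 + 2 + 1 + 2 + 2 + 1 + 4 + 2 + 2 + 2 + 2 + 2 = 48
h = 48

48


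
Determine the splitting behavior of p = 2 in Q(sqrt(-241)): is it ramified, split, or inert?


K = Q(sqrt(-241)). Since d mod 4 = 3, disc(K) = -964.
Check p | disc: -964 mod 2 = 0.
p divides disc, so p ramifies: (p) = P^2 with e=2, f=1, g=1.
Therefore p is ramified.

ramified


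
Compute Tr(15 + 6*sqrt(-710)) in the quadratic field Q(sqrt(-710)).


Tr(a + b*sqrt(d)) = (a + b*sqrt(d)) + (a - b*sqrt(d)) = 2a
= 2 * (15)
= 30

30


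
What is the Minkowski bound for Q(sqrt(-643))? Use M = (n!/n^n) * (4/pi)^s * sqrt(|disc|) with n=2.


d = -643, d mod 4 = 1, so disc(K) = d = -643; |disc(K)| = 643
Imaginary quadratic field, so n = 2, s = r2 = 1, r1 = 0
M = (n!/n^n) * (4/pi)^s * sqrt(|disc(K)|) = (2!/2^2) * (4/pi)^1 * sqrt(643)
= 0.5 * 1.273240 * 25.357445
= 16.1431

16.1431


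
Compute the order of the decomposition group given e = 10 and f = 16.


|D_P| = e * f
= 10 * 16
= 160

160


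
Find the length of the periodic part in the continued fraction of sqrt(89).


Run the CF algorithm for sqrt(89).
a_0 = floor(sqrt(89)) = 9; set m_0=0, q_0=1.
Recurrence: m' = q*a - m,  q' = (d - m'^2)/q,  a' = floor((a_0 + m')/q').
  step 1: m=9, q=8, a=2
  step 2: m=7, q=5, a=3
  step 3: m=8, q=5, a=3
  step 4: m=7, q=8, a=2
  step 5: m=9, q=1, a=18
a_5 = 2*a_0 = 18, so the period closes here.
sqrt(89) = [9; 2, 3, 3, 2, 18]
Period length = 5

5


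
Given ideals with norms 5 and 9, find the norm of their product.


N(IJ) = N(I) * N(J)
= 5 * 9
= 45

45


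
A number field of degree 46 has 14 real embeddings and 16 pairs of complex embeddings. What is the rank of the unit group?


By Dirichlet's unit theorem:
rank = r1 + r2 - 1
= 14 + 16 - 1
= 29

29


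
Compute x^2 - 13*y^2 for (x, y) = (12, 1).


x^2 - d*y^2
= 12^2 - 13*1^2
= 144 - 13
= 131

131


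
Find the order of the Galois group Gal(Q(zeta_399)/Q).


|Gal(Q(zeta_399)/Q)| = phi(399)
= 216

216


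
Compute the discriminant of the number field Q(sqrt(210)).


For K = Q(sqrt(d)) with d squarefree: disc(K) = d if d = 1 mod 4, and disc(K) = 4d if d = 2 or 3 mod 4.
Here d = 210, and d mod 4 = 2.
d = 2 mod 4, not 1 (O_K = Z[sqrt(d)]), so disc(K) = 4d = 4 * (210) = 840

840


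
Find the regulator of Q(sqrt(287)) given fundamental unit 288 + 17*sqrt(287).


epsilon = 288 + 17*sqrt(287)
= 575.9983
R = ln(575.9983)
= 6.3561

6.3561


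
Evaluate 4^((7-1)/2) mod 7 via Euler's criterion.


p = 7 is prime and the exponent is (p-1)/2 = 3, so by Euler's criterion 4^3 = (4/7) = +1 or -1 mod 7.
Compute by square-and-multiply:
  3 = 2 + 1 (binary 11)
  Repeated squaring mod 7: 4^1 = 4, 4^2 = 2
  4^3 = 4^2 * 4^1 = 2 * 4 mod 7
    2 * 4 = 8 = 1 mod 7
  4^3 = 1 mod 7
Result 1: 4 is a quadratic residue mod 7.
4^3 mod 7 = 1

1


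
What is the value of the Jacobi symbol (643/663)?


Compute (643/663) via quadratic reciprocity:
  reciprocity: (643/663) -> -(663/643)
  reduce: (20/643)
  pull out 2: (2/643) = -1  (since 643 mod 8 = 3)
  pull out 2: (2/643) = -1  (since 643 mod 8 = 3)
  reciprocity: (5/643) -> +(643/5)
  reduce: (3/5)
  reciprocity: (3/5) -> +(5/3)
  reduce: (2/3)
  pull out 2: (2/3) = -1  (since 3 mod 8 = 3)
  (1/3) = 1
Product of signs = 1

1


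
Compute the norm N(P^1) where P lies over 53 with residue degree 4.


N(P^a) = p^(a*f)
= 53^(1*4)
= 53^4
= 7890481

7890481


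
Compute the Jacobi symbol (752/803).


Compute (752/803) via quadratic reciprocity:
  pull out 2: (2/803) = -1  (since 803 mod 8 = 3)
  pull out 2: (2/803) = -1  (since 803 mod 8 = 3)
  pull out 2: (2/803) = -1  (since 803 mod 8 = 3)
  pull out 2: (2/803) = -1  (since 803 mod 8 = 3)
  reciprocity: (47/803) -> -(803/47)
  reduce: (4/47)
  pull out 2: (2/47) = +1  (since 47 mod 8 = 7)
  pull out 2: (2/47) = +1  (since 47 mod 8 = 7)
  (1/47) = 1
Product of signs = -1

-1


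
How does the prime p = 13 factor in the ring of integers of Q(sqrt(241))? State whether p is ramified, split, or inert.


K = Q(sqrt(241)). Since d mod 4 = 1, disc(K) = 241.
Check p | disc: 241 mod 13 = 7.
p does not divide disc. Compute Legendre symbol (d/p):
7^((13-1)/2) mod 13 = -1
(d/p) = -1, so p is inert: (p) stays prime with e=1, f=2, g=1.
Therefore p is inert.

inert


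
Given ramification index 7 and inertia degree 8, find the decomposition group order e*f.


|D_P| = e * f
= 7 * 8
= 56

56


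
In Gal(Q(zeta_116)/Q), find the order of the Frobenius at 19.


The Frobenius at p in Gal(Q(zeta_n)/Q) = (Z/nZ)* is the class of p, so its order is ord_116(19), the smallest k >= 1 with 19^k = 1 mod 116.
n = 116 = 2^2 * 29, phi(116) = 56; the order divides phi(n).
Divisors of 56: 1, 2, 4, 7, 8, 14, 28, 56
Repeated squaring mod 116: 19^1 = 19, 19^2 = 13, 19^4 = 53, 19^8 = 25, 19^16 = 45, 19^32 = 53
Test divisors in increasing order:
  k=1: 19^1 = 19 mod 116
  k=2: 19^2 = 13 mod 116
  k=4: 19^4 = 53 mod 116
  k=7: 19^7 = 53 * 13 * 19 = 99 mod 116
  k=8: 19^8 = 25 mod 116
  k=14: 19^14 = 25 * 53 * 13 = 57 mod 116
  k=28: 19^28 = 45 * 25 * 53 = 1 mod 116  <- first divisor giving 1
Order = 28

28


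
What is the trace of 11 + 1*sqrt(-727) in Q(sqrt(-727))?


Tr(a + b*sqrt(d)) = (a + b*sqrt(d)) + (a - b*sqrt(d)) = 2a
= 2 * (11)
= 22

22


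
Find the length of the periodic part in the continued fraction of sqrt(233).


Run the CF algorithm for sqrt(233).
a_0 = floor(sqrt(233)) = 15; set m_0=0, q_0=1.
Recurrence: m' = q*a - m,  q' = (d - m'^2)/q,  a' = floor((a_0 + m')/q').
  step 1: m=15, q=8, a=3
  step 2: m=9, q=19, a=1
  step 3: m=10, q=7, a=3
  step 4: m=11, q=16, a=1
  step 5: m=5, q=13, a=1
  step 6: m=8, q=13, a=1
  step 7: m=5, q=16, a=1
  step 8: m=11, q=7, a=3
  step 9: m=10, q=19, a=1
  step 10: m=9, q=8, a=3
  step 11: m=15, q=1, a=30
a_11 = 2*a_0 = 30, so the period closes here.
sqrt(233) = [15; 3, 1, 3, 1, 1, 1, 1, 3, 1, 3, 30]
Period length = 11

11


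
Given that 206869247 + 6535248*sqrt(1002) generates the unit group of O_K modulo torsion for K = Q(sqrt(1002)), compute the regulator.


epsilon = 206869247 + 6535248*sqrt(1002)
= 4.1374e+08
R = ln(4.1374e+08)
= 19.8407

19.8407


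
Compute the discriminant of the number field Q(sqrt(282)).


For K = Q(sqrt(d)) with d squarefree: disc(K) = d if d = 1 mod 4, and disc(K) = 4d if d = 2 or 3 mod 4.
Here d = 282, and d mod 4 = 2.
d = 2 mod 4, not 1 (O_K = Z[sqrt(d)]), so disc(K) = 4d = 4 * (282) = 1128

1128


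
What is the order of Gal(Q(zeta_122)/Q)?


|Gal(Q(zeta_122)/Q)| = phi(122)
= 60

60


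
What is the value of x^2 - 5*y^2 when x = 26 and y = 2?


x^2 - d*y^2
= 26^2 - 5*2^2
= 676 - 20
= 656

656


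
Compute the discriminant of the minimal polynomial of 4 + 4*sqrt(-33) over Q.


The element 4 + 4*sqrt(-33) has minimal polynomial:
x^2 - 8*x + 544
Discriminant = (-8)^2 - 4*(544)
= 64 - 2176
= -2112

-2112


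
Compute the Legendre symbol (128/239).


p = 239 is prime, so compute (128/239) with the reciprocity algorithm (Jacobi-symbol steps: pull out 2s via (2/n), flip via reciprocity, reduce):
  pull out 2: (2/239) = +1  (since 239 mod 8 = 7)
  pull out 2: (2/239) = +1  (since 239 mod 8 = 7)
  pull out 2: (2/239) = +1  (since 239 mod 8 = 7)
  pull out 2: (2/239) = +1  (since 239 mod 8 = 7)
  pull out 2: (2/239) = +1  (since 239 mod 8 = 7)
  pull out 2: (2/239) = +1  (since 239 mod 8 = 7)
  pull out 2: (2/239) = +1  (since 239 mod 8 = 7)
  (1/239) = 1
Product of signs = 1
(128/239) = 1

1


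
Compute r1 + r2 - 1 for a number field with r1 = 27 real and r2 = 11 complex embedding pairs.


By Dirichlet's unit theorem:
rank = r1 + r2 - 1
= 27 + 11 - 1
= 37

37


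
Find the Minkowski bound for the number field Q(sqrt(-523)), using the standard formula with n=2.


d = -523, d mod 4 = 1, so disc(K) = d = -523; |disc(K)| = 523
Imaginary quadratic field, so n = 2, s = r2 = 1, r1 = 0
M = (n!/n^n) * (4/pi)^s * sqrt(|disc(K)|) = (2!/2^2) * (4/pi)^1 * sqrt(523)
= 0.5 * 1.273240 * 22.869193
= 14.5590

14.5590


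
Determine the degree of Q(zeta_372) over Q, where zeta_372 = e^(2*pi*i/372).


The degree equals Euler's totient phi(372).
372 = 2^2 * 3 * 31
phi(372) = 120

120


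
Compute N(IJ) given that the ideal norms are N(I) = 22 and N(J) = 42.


N(IJ) = N(I) * N(J)
= 22 * 42
= 924

924


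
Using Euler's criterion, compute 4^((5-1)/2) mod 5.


p = 5 is prime and the exponent is (p-1)/2 = 2, so by Euler's criterion 4^2 = (4/5) = +1 or -1 mod 5.
Compute by square-and-multiply:
  2 = 2 (binary 10)
  Repeated squaring mod 5: 4^1 = 4, 4^2 = 1
  4^2 = 1 mod 5
Result 1: 4 is a quadratic residue mod 5.
4^2 mod 5 = 1

1


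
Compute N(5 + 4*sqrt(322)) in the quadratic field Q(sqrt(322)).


N(a + b*sqrt(d)) = a^2 - d*b^2
= (5)^2 - (322)*(4)^2
= 25 - 5152
= -5127

-5127


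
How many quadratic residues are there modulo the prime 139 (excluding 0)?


For prime p, the number of non-zero quadratic residues is (p-1)/2.
= (139-1)/2
= 69

69


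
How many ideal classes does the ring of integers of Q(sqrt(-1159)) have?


K = Q(sqrt(-1159)). d mod 4 = 1, so D = disc(K) = d = -1159
h(K) equals the number of primitive reduced positive-definite forms (a, b, c) = a*x^2 + b*x*y + c*y^2 with b^2 - 4ac = D,
where reduced means |b| <= a <= c, with b >= 0 whenever |b| = a or a = c, and primitive means gcd(a, b, c) = 1.
Reduced forces 3a^2 <= |D| = 1159, so 1 <= a <= 19; b must have the parity of D, and c = (b^2 - D)/(4a) must be an integer >= a.
Enumerate a = 1..19, b in [-a, a]:
  a=1: (1, 1, 290)  [1]
  a=2: (2, -1, 145), (2, 1, 145)  [2]
  a=3: none
  a=4: (4, -3, 73), (4, 3, 73)  [2]
  a=5: (5, -1, 58), (5, 1, 58)  [2]
  a=6..7: none
  a=8: (8, -5, 37), (8, 5, 37)  [2]
  a=9: none
  a=10: (10, -9, 31), (10, -1, 29), (10, 1, 29), (10, 9, 31)  [4]
  a=11..15: none
  a=16: (16, -11, 20), (16, 11, 20)  [2]
  a=17..18: none
  a=19: (19, 19, 20)  [1]
Total reduced forms: 1 + 2 + 2 + 2 + 2 + 4 + 2 + 1 = 16
h = 16

16
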